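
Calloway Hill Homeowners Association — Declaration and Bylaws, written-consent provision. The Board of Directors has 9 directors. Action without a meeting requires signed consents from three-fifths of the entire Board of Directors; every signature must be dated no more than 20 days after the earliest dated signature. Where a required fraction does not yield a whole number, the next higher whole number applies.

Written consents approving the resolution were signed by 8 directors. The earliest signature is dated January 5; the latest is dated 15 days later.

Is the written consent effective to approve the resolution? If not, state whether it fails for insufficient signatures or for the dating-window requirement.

Effective — both the signature and dating-window requirements are satisfied.

Signatures required: three-fifths of 9 — 3/5 of 9 = 5.40, rounded up to 6, so 6 needed; 8 signed. Sufficient.
Dating window: the latest signature is 15 days after the earliest; the limit is 20 days. Within the window.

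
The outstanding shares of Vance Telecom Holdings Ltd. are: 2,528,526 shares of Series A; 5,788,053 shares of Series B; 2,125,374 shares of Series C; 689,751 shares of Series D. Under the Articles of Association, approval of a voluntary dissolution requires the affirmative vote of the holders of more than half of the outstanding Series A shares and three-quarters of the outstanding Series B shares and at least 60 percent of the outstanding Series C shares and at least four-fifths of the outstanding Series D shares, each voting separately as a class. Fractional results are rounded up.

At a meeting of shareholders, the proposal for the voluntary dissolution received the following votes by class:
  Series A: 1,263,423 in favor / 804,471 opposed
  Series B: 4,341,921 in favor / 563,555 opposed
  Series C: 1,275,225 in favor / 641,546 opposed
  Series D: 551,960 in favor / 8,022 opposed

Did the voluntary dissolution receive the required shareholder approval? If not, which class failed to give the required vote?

Series A: a majority of 2528526 is 1264264; 1,264,264 required, 1,263,423 in favor — not approved.
Series B: 3/4 of 5788053 = 4341039.75, rounded up to 4341040; 4,341,040 required, 4,341,921 in favor — approved.
Series C: 3/5 of 2125374 = 1275224.40, rounded up to 1275225; 1,275,225 required, 1,275,225 in favor — approved.
Series D: 4/5 of 689751 = 551800.80, rounded up to 551801; 551,801 required, 551,960 in favor — approved.

Not approved — the Series A shares did not give the required vote.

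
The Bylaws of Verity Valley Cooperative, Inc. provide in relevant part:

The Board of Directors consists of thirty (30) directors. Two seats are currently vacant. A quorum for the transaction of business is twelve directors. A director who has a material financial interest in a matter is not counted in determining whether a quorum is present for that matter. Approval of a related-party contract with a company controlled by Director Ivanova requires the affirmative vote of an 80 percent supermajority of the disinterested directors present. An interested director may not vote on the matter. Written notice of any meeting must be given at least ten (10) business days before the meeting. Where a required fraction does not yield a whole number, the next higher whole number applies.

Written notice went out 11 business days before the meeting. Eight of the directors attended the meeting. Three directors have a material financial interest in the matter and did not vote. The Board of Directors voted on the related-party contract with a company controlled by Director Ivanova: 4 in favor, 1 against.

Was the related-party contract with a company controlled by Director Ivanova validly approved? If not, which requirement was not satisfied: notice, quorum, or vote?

Invalid — quorum requirement not satisfied.

Notice: 11 business days given; 10 required (11 ≥ 10). Satisfied.
Quorum: 8 present, but the 3 interested directors do not count, leaving 5. Quorum is 12. Not satisfied.
Vote: the related-party contract with a company controlled by Director Ivanova requires four-fifths of the disinterested directors present (8 − 3 = 5). 4/5 of 5 = 4, so 4 affirmative votes are needed; 4 voted in favor. Satisfied. (Moot — without a quorum no business can be validly transacted.)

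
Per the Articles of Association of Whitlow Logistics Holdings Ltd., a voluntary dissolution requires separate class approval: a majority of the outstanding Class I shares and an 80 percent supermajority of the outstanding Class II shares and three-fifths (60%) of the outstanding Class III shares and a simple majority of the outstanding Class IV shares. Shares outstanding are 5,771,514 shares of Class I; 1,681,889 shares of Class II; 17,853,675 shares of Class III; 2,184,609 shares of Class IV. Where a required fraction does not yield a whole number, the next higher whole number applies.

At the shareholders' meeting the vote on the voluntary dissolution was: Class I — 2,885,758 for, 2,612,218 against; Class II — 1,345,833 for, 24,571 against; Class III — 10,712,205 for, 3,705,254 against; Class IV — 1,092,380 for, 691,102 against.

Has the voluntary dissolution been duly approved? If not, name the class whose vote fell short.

Approved — every class gave the required vote.

Class I: a majority of 5771514 is 2885758; 2,885,758 required, 2,885,758 in favor — approved.
Class II: 4/5 of 1681889 = 1345511.20, rounded up to 1345512; 1,345,512 required, 1,345,833 in favor — approved.
Class III: 3/5 of 17853675 = 10712205; 10,712,205 required, 10,712,205 in favor — approved.
Class IV: a majority of 2184609 is 1092305; 1,092,305 required, 1,092,380 in favor — approved.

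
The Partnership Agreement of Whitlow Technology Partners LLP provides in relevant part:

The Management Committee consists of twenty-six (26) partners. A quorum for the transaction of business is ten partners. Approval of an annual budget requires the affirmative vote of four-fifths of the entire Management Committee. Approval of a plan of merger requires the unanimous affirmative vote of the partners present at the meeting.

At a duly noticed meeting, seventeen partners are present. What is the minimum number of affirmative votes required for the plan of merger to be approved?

17

The plan of merger requires the unanimous vote of the partners present (17).
Unanimous means all 17.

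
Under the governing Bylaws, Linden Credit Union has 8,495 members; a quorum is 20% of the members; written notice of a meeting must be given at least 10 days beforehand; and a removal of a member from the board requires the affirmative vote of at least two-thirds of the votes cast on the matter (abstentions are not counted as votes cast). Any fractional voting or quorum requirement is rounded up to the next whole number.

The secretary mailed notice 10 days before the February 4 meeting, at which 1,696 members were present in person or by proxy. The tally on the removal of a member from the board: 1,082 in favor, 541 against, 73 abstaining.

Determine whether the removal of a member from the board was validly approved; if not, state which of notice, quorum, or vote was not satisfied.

Invalid — quorum requirement not satisfied.

Notice: 10 days given; 10 required. Satisfied.
Quorum: 20% of 8,495 = 1,699; 1,696 present. Not satisfied.
Vote: requires two-thirds of the votes cast (1,696 − 73 abstaining = 1,623); 2/3 of 1623 = 1082, so 1,082 needed; 1,082 in favor. Satisfied.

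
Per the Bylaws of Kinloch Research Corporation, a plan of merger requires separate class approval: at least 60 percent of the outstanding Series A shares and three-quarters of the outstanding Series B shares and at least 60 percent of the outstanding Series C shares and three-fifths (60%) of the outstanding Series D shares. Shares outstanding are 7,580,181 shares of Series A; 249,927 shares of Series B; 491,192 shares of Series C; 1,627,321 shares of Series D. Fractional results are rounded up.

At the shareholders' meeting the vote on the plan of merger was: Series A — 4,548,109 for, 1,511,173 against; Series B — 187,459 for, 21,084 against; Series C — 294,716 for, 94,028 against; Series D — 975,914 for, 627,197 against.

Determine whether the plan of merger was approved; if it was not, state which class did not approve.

Series A: 3/5 of 7580181 = 4548108.60, rounded up to 4548109; 4,548,109 required, 4,548,109 in favor — approved.
Series B: 3/4 of 249927 = 187445.25, rounded up to 187446; 187,446 required, 187,459 in favor — approved.
Series C: 3/5 of 491192 = 294715.20, rounded up to 294716; 294,716 required, 294,716 in favor — approved.
Series D: 3/5 of 1627321 = 976392.60, rounded up to 976393; 976,393 required, 975,914 in favor — not approved.

Not approved — the Series D shares did not give the required vote.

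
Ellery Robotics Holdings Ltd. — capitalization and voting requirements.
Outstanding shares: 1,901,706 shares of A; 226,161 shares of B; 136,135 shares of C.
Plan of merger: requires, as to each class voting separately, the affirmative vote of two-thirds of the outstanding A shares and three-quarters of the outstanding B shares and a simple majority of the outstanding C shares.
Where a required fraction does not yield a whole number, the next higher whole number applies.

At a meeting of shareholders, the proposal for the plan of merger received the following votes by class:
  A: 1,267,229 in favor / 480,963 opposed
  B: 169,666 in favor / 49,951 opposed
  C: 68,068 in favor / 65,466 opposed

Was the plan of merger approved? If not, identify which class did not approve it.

Not approved — the A shares did not give the required vote.

A: 2/3 of 1901706 = 1267804; 1,267,804 required, 1,267,229 in favor — not approved.
B: 3/4 of 226161 = 169620.75, rounded up to 169621; 169,621 required, 169,666 in favor — approved.
C: a majority of 136135 is 68068; 68,068 required, 68,068 in favor — approved.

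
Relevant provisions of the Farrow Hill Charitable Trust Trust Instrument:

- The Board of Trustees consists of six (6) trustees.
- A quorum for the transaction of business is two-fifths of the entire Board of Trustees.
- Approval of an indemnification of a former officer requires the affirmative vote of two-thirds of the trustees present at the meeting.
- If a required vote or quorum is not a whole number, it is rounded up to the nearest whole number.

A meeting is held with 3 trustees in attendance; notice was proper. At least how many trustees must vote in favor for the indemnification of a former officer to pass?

The indemnification of a former officer requires two-thirds of the trustees present (3).
2/3 of 3 = 2.

2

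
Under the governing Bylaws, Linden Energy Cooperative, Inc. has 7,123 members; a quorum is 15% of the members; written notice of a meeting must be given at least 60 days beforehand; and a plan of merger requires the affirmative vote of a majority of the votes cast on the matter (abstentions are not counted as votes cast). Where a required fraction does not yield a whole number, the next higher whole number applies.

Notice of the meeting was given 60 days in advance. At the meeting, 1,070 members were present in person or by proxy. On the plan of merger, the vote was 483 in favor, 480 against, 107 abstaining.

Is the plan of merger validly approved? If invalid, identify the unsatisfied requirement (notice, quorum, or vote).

Notice: 60 days given; 60 required. Satisfied.
Quorum: 15% of 7,123 = 1,068.45, rounded up to 1,069; 1,070 present. Satisfied.
Vote: requires a majority of the votes cast (1,070 − 107 abstaining = 963); a majority of 963 is 482, so 482 needed; 483 in favor. Satisfied.

Valid — all requirements satisfied.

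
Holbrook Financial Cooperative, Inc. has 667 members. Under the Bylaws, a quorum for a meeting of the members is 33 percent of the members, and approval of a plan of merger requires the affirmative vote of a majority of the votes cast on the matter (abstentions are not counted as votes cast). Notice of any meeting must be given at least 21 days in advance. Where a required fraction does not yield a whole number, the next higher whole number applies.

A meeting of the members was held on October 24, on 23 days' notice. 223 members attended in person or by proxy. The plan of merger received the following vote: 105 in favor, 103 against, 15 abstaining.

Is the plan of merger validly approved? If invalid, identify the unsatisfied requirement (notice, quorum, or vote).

Notice: 23 days given; 21 required. Satisfied.
Quorum: 33% of 667 = 220.11, rounded up to 221; 223 present. Satisfied.
Vote: requires a majority of the votes cast (223 − 15 abstaining = 208); a majority of 208 is 105, so 105 needed; 105 in favor. Satisfied.

Valid — all requirements satisfied.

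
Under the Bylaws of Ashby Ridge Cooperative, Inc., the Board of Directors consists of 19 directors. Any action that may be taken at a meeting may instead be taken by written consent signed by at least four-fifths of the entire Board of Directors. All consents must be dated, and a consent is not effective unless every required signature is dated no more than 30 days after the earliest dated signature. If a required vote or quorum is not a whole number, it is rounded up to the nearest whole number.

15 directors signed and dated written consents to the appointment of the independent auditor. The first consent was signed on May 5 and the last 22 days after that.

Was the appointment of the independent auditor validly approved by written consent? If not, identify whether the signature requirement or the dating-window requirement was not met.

Not effective — insufficient signatures.

Signatures required: at least four-fifths of 19 — 4/5 of 19 = 15.20, rounded up to 16, so 16 needed; 15 signed. Insufficient.
Dating window: the latest signature is 22 days after the earliest; the limit is 30 days. Within the window.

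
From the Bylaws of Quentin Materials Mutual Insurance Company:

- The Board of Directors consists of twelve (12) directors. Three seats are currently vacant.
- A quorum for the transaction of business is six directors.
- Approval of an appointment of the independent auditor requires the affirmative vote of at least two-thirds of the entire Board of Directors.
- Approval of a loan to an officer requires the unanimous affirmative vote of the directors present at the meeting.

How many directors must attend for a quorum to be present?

The quorum is fixed at 6.

6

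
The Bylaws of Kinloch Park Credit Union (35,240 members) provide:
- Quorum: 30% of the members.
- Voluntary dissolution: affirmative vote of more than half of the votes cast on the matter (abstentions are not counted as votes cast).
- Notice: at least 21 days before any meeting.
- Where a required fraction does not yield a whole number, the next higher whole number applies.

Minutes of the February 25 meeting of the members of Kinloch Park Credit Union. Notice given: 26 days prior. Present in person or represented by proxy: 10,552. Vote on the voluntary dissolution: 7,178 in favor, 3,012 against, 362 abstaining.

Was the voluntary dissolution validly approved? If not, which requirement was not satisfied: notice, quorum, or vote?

Notice: 26 days given; 21 required. Satisfied.
Quorum: 30% of 35,240 = 10,572; 10,552 present. Not satisfied.
Vote: requires a majority of the votes cast (10,552 − 362 abstaining = 10,190); a majority of 10190 is 5096, so 5,096 needed; 7,178 in favor. Satisfied.

Invalid — quorum requirement not satisfied.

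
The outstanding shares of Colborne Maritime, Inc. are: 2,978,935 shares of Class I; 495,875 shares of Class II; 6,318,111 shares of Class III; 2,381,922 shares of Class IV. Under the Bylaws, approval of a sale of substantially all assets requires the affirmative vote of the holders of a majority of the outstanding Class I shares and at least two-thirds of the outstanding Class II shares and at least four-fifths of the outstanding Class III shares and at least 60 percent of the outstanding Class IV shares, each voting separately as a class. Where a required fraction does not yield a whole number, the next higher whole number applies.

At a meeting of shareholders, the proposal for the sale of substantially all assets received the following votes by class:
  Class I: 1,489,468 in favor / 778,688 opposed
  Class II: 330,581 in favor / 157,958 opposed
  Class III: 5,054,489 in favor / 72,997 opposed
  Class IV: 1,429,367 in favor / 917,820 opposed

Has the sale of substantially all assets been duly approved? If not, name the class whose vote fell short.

Not approved — the Class II shares did not give the required vote.

Class I: a majority of 2978935 is 1489468; 1,489,468 required, 1,489,468 in favor — approved.
Class II: 2/3 of 495875 = 330583.33, rounded up to 330584; 330,584 required, 330,581 in favor — not approved.
Class III: 4/5 of 6318111 = 5054488.80, rounded up to 5054489; 5,054,489 required, 5,054,489 in favor — approved.
Class IV: 3/5 of 2381922 = 1429153.20, rounded up to 1429154; 1,429,154 required, 1,429,367 in favor — approved.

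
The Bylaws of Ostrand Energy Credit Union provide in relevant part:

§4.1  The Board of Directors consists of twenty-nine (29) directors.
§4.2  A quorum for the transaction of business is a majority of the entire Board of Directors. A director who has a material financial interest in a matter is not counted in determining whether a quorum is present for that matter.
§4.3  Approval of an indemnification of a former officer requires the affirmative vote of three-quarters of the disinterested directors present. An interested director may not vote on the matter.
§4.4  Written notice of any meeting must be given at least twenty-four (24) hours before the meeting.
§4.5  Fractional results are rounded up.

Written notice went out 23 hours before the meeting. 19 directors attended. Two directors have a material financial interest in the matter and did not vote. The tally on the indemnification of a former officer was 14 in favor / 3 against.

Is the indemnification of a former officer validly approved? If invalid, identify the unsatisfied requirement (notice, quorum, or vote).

Notice: 23 hours given; 24 required (23 < 24). Not satisfied.
Quorum: 19 present, but the 2 interested directors do not count, leaving 17. Quorum is 15. Satisfied.
Vote: the indemnification of a former officer requires three-fourths of the disinterested directors present (19 − 2 = 17). 3/4 of 17 = 12.75, rounded up to 13, so 13 affirmative votes are needed; 14 voted in favor. Satisfied.

Invalid — notice requirement not satisfied.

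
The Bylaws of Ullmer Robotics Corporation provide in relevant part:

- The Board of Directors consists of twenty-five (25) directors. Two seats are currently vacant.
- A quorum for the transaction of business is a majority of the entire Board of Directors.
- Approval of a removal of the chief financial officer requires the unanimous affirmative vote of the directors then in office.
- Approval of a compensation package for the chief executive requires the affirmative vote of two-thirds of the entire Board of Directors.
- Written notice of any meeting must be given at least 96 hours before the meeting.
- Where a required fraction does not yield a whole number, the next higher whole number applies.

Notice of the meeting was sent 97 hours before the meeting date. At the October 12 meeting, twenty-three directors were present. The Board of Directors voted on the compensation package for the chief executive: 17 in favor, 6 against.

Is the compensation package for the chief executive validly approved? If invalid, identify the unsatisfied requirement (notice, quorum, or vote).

Notice: 97 hours given; 96 required (97 ≥ 96). Satisfied.
Quorum: 23 present; quorum is 13. Satisfied.
Vote: the compensation package for the chief executive requires two-thirds of the entire Board of Directors (25). 2/3 of 25 = 16.67, rounded up to 17, so 17 affirmative votes are needed; 17 voted in favor. Satisfied.

Valid — all requirements satisfied.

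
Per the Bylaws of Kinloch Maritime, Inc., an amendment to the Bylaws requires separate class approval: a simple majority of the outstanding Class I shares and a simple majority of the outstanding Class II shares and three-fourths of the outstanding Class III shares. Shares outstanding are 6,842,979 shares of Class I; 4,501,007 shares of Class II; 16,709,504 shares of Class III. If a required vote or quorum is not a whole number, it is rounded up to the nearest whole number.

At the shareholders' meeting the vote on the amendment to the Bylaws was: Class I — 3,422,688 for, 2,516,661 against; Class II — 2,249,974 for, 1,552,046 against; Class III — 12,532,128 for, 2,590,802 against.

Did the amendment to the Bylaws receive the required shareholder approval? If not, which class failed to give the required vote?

Not approved — the Class II shares did not give the required vote.

Class I: a majority of 6842979 is 3421490; 3,421,490 required, 3,422,688 in favor — approved.
Class II: a majority of 4501007 is 2250504; 2,250,504 required, 2,249,974 in favor — not approved.
Class III: 3/4 of 16709504 = 12532128; 12,532,128 required, 12,532,128 in favor — approved.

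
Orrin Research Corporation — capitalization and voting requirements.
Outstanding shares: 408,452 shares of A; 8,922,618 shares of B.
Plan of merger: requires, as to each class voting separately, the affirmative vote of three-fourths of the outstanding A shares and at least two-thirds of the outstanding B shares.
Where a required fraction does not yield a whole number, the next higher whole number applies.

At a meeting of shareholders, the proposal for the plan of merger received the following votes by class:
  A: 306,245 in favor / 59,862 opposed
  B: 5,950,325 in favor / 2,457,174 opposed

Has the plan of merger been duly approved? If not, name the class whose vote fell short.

A: 3/4 of 408452 = 306339; 306,339 required, 306,245 in favor — not approved.
B: 2/3 of 8922618 = 5948412; 5,948,412 required, 5,950,325 in favor — approved.

Not approved — the A shares did not give the required vote.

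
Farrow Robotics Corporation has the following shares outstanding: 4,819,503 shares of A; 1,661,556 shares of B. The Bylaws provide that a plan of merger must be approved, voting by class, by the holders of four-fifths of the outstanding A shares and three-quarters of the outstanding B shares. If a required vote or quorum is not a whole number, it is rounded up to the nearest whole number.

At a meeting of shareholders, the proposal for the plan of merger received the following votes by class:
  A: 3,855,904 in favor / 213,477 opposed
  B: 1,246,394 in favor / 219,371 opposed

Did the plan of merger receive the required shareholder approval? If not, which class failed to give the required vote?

Approved — every class gave the required vote.

A: 4/5 of 4819503 = 3855602.40, rounded up to 3855603; 3,855,603 required, 3,855,904 in favor — approved.
B: 3/4 of 1661556 = 1246167; 1,246,167 required, 1,246,394 in favor — approved.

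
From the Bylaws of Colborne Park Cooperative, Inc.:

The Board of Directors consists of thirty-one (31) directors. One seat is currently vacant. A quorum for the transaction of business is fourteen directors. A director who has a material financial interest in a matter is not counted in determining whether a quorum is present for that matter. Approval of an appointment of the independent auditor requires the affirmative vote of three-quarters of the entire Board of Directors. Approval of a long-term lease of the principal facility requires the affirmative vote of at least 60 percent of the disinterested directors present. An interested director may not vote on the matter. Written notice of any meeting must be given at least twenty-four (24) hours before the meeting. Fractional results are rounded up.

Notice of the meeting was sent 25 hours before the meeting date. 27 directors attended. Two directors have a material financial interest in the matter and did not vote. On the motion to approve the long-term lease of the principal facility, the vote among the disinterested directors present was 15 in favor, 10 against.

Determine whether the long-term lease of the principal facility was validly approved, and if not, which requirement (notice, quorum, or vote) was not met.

Valid — all requirements satisfied.

Notice: 25 hours given; 24 required (25 ≥ 24). Satisfied.
Quorum: 27 present, but the 2 interested directors do not count, leaving 25. Quorum is 14. Satisfied.
Vote: the long-term lease of the principal facility requires three-fifths of the disinterested directors present (27 − 2 = 25). 3/5 of 25 = 15, so 15 affirmative votes are needed; 15 voted in favor. Satisfied.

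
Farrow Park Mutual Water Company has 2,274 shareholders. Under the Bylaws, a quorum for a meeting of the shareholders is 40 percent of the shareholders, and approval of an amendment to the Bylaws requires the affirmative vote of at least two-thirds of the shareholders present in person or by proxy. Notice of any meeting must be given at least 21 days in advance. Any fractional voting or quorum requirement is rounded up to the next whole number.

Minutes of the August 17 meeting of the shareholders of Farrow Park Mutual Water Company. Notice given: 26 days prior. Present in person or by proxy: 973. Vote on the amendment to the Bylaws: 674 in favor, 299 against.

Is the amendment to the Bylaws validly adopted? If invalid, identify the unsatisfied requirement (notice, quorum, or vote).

Notice: 26 days given; 21 required. Satisfied.
Quorum: 40% of 2,274 = 909.60, rounded up to 910; 973 present. Satisfied.
Vote: requires two-thirds of those present (973); 2/3 of 973 = 648.67, rounded up to 649, so 649 needed; 674 in favor. Satisfied.

Valid — all requirements satisfied.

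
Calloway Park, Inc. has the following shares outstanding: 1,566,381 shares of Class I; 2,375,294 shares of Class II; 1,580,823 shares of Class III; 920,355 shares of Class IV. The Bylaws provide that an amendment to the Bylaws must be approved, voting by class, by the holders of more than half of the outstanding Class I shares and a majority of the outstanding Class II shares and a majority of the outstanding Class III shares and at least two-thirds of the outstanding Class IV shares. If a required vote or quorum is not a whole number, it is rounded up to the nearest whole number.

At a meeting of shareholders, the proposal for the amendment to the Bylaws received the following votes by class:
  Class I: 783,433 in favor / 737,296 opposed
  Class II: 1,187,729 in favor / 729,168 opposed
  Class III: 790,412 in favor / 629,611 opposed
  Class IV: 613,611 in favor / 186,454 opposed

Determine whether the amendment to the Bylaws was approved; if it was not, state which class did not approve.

Class I: a majority of 1566381 is 783191; 783,191 required, 783,433 in favor — approved.
Class II: a majority of 2375294 is 1187648; 1,187,648 required, 1,187,729 in favor — approved.
Class III: a majority of 1580823 is 790412; 790,412 required, 790,412 in favor — approved.
Class IV: 2/3 of 920355 = 613570; 613,570 required, 613,611 in favor — approved.

Approved — every class gave the required vote.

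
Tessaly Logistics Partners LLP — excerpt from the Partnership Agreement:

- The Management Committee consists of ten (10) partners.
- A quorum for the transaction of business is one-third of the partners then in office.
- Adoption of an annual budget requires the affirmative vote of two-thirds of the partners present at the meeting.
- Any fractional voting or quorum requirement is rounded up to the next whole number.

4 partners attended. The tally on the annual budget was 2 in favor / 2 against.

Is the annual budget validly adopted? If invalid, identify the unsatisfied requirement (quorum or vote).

Quorum: 4 present; quorum is 4. Satisfied.
Vote: the annual budget requires two-thirds of the partners present (4). 2/3 of 4 = 2.67, rounded up to 3, so 3 affirmative votes are needed; 2 voted in favor. Not satisfied.

Invalid — vote requirement not satisfied.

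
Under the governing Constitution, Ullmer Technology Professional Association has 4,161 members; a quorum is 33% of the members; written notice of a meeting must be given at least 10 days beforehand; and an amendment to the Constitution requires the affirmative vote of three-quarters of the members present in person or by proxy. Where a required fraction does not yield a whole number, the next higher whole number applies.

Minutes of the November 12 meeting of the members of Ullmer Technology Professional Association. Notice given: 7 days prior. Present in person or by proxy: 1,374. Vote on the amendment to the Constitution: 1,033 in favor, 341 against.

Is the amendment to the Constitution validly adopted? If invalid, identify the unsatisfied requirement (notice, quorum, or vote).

Invalid — notice requirement not satisfied.

Notice: 7 days given; 10 required. Not satisfied.
Quorum: 33% of 4,161 = 1,373.13, rounded up to 1,374; 1,374 present. Satisfied.
Vote: requires three-fourths of those present (1,374); 3/4 of 1374 = 1030.50, rounded up to 1031, so 1,031 needed; 1,033 in favor. Satisfied.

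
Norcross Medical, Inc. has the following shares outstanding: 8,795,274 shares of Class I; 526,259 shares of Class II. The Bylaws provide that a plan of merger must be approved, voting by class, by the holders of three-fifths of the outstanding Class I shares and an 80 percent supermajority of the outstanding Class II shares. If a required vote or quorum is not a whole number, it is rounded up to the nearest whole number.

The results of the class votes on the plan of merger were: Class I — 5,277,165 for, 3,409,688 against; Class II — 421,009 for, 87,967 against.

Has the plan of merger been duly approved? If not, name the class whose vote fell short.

Approved — every class gave the required vote.

Class I: 3/5 of 8795274 = 5277164.40, rounded up to 5277165; 5,277,165 required, 5,277,165 in favor — approved.
Class II: 4/5 of 526259 = 421007.20, rounded up to 421008; 421,008 required, 421,009 in favor — approved.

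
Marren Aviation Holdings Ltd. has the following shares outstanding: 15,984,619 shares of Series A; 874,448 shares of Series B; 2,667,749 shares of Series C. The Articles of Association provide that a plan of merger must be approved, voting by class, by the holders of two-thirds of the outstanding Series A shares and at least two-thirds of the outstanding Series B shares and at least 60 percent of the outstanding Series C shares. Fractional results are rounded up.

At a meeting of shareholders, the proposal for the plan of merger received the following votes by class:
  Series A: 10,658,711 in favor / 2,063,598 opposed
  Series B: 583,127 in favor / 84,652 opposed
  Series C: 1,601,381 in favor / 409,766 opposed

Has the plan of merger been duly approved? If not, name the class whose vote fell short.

Approved — every class gave the required vote.

Series A: 2/3 of 15984619 = 10656412.67, rounded up to 10656413; 10,656,413 required, 10,658,711 in favor — approved.
Series B: 2/3 of 874448 = 582965.33, rounded up to 582966; 582,966 required, 583,127 in favor — approved.
Series C: 3/5 of 2667749 = 1600649.40, rounded up to 1600650; 1,600,650 required, 1,601,381 in favor — approved.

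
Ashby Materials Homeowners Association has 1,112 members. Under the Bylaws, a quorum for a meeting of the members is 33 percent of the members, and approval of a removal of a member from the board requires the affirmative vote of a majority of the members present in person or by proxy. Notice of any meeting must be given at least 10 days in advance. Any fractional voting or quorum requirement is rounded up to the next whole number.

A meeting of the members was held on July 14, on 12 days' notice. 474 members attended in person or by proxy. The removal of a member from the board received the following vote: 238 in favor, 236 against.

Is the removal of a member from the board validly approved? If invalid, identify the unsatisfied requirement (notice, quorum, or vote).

Notice: 12 days given; 10 required. Satisfied.
Quorum: 33% of 1,112 = 366.96, rounded up to 367; 474 present. Satisfied.
Vote: requires a majority of those present (474); a majority of 474 is 238, so 238 needed; 238 in favor. Satisfied.

Valid — all requirements satisfied.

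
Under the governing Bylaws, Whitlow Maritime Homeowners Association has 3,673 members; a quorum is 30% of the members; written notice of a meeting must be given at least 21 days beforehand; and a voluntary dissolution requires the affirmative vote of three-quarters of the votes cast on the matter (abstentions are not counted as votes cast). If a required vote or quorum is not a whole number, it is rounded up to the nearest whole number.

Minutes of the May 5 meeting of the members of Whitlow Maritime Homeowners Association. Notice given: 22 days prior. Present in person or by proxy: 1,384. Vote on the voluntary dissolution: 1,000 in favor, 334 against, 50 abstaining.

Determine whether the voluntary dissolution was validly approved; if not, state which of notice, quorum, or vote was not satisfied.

Notice: 22 days given; 21 required. Satisfied.
Quorum: 30% of 3,673 = 1,101.90, rounded up to 1,102; 1,384 present. Satisfied.
Vote: requires three-fourths of the votes cast (1,384 − 50 abstaining = 1,334); 3/4 of 1334 = 1000.50, rounded up to 1001, so 1,001 needed; 1,000 in favor. Not satisfied.

Invalid — vote requirement not satisfied.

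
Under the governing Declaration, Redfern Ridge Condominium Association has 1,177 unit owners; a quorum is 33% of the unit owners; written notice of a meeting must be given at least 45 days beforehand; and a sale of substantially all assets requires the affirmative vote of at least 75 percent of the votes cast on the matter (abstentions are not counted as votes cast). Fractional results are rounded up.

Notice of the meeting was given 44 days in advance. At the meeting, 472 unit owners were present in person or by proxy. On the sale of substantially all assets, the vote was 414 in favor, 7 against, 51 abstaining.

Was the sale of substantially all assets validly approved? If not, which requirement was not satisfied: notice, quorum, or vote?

Notice: 44 days given; 45 required. Not satisfied.
Quorum: 33% of 1,177 = 388.41, rounded up to 389; 472 present. Satisfied.
Vote: requires three-fourths of the votes cast (472 − 51 abstaining = 421); 3/4 of 421 = 315.75, rounded up to 316, so 316 needed; 414 in favor. Satisfied.

Invalid — notice requirement not satisfied.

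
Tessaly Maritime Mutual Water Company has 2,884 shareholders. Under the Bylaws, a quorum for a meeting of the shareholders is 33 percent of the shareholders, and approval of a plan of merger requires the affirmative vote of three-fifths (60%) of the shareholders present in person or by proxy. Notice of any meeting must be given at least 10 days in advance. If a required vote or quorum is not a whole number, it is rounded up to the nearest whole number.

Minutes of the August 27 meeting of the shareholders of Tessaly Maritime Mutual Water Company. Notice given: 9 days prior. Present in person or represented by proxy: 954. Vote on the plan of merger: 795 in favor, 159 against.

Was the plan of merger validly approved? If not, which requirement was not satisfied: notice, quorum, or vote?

Invalid — notice requirement not satisfied.

Notice: 9 days given; 10 required. Not satisfied.
Quorum: 33% of 2,884 = 951.72, rounded up to 952; 954 present. Satisfied.
Vote: requires three-fifths of those present (954); 3/5 of 954 = 572.40, rounded up to 573, so 573 needed; 795 in favor. Satisfied.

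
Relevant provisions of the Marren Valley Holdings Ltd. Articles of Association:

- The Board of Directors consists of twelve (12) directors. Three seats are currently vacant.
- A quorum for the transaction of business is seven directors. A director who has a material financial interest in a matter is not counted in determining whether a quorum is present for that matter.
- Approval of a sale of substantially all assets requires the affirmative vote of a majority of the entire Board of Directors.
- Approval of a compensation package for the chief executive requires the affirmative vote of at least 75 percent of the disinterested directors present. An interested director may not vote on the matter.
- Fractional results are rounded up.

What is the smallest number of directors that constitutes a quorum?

The quorum is fixed at 7.

7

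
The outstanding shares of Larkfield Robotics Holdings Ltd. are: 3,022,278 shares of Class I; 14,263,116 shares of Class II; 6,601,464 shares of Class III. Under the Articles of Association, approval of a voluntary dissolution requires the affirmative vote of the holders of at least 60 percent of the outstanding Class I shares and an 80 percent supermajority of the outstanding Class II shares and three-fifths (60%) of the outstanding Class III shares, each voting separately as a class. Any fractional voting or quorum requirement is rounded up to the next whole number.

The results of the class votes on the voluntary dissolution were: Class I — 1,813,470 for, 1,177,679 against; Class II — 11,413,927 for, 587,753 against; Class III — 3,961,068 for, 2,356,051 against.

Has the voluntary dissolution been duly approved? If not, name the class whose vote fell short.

Approved — every class gave the required vote.

Class I: 3/5 of 3022278 = 1813366.80, rounded up to 1813367; 1,813,367 required, 1,813,470 in favor — approved.
Class II: 4/5 of 14263116 = 11410492.80, rounded up to 11410493; 11,410,493 required, 11,413,927 in favor — approved.
Class III: 3/5 of 6601464 = 3960878.40, rounded up to 3960879; 3,960,879 required, 3,961,068 in favor — approved.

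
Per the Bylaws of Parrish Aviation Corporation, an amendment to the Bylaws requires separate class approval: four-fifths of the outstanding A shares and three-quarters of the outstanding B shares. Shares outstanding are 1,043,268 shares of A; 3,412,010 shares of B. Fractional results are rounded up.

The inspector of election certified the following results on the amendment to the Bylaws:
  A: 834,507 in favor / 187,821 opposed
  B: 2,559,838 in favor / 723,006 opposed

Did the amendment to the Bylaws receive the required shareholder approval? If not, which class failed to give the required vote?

Not approved — the A shares did not give the required vote.

A: 4/5 of 1043268 = 834614.40, rounded up to 834615; 834,615 required, 834,507 in favor — not approved.
B: 3/4 of 3412010 = 2559007.50, rounded up to 2559008; 2,559,008 required, 2,559,838 in favor — approved.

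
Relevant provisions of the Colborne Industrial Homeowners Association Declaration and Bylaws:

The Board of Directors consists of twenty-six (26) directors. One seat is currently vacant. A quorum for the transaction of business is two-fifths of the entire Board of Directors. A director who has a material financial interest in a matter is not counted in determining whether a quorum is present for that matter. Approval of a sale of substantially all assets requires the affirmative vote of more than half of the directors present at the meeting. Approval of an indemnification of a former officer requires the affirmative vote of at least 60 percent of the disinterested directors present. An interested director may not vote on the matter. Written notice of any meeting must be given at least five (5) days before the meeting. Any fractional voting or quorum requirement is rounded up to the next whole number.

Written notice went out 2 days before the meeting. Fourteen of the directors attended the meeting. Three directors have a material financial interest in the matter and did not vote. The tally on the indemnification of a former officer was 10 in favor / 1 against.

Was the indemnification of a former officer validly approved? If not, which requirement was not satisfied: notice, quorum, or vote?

Notice: 2 days given; 5 required (2 < 5). Not satisfied.
Quorum: 14 present, but the 3 interested directors do not count, leaving 11. Quorum is 11. Satisfied.
Vote: the indemnification of a former officer requires three-fifths of the disinterested directors present (14 − 3 = 11). 3/5 of 11 = 6.60, rounded up to 7, so 7 affirmative votes are needed; 10 voted in favor. Satisfied.

Invalid — notice requirement not satisfied.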